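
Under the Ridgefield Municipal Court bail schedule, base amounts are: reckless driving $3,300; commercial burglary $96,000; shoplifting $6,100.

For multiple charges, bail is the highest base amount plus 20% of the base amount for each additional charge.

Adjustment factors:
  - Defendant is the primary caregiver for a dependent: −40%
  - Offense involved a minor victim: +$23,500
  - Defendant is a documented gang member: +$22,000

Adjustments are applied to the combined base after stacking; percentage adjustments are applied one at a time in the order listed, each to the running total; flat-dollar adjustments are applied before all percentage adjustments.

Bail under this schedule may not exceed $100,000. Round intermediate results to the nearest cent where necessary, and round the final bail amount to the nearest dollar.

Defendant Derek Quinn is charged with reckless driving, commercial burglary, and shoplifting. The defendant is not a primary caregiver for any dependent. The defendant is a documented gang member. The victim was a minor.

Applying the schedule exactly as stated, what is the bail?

$100,000

Base amounts from the schedule: reckless driving $3,300; commercial burglary $96,000; shoplifting $6,100.
Stacking rule: highest base plus 20% of each additional charge. Highest is commercial burglary at $96,000. Additional: $3,300 × 20% = $660; $6,100 × 20% = $1,220. Combined base = $96,000 + $1,880 = $97,880.
Offense involved a minor victim (+$23,500 flat): $97,880 + $23,500 = $121,380.
Defendant is a documented gang member (+$22,000 flat): $121,380 + $22,000 = $143,380.
Result $143,380 exceeds the maximum of $100,000; bail is capped at $100,000.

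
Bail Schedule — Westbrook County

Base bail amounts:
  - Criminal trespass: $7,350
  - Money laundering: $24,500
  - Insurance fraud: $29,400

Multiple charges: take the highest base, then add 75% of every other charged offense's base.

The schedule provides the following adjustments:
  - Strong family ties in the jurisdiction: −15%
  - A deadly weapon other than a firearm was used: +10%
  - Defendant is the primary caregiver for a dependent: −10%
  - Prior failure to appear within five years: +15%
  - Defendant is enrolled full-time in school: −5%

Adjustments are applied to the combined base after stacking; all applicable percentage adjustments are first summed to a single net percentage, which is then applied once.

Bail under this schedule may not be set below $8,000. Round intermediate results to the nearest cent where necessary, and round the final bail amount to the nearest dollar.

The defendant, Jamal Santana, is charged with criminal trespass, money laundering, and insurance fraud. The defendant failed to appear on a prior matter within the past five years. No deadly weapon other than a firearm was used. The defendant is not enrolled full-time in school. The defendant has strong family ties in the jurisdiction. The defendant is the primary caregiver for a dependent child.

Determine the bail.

Base amounts from the schedule: criminal trespass $7,350; money laundering $24,500; insurance fraud $29,400.
Stacking rule: highest base plus 75% of each additional charge. Highest is insurance fraud at $29,400. Additional: $7,350 × 75% = $5,512.50; $24,500 × 75% = $18,375. Combined base = $29,400 + $23,887.50 = $53,287.50.
Net percentage adjustment: −15% −10% +15% = −10%. $53,287.50 × 0.9 = $47,958.75.
$47,958.75 is at or above the $8,000 minimum.
Rounded to the nearest dollar: $47,959.

$47,959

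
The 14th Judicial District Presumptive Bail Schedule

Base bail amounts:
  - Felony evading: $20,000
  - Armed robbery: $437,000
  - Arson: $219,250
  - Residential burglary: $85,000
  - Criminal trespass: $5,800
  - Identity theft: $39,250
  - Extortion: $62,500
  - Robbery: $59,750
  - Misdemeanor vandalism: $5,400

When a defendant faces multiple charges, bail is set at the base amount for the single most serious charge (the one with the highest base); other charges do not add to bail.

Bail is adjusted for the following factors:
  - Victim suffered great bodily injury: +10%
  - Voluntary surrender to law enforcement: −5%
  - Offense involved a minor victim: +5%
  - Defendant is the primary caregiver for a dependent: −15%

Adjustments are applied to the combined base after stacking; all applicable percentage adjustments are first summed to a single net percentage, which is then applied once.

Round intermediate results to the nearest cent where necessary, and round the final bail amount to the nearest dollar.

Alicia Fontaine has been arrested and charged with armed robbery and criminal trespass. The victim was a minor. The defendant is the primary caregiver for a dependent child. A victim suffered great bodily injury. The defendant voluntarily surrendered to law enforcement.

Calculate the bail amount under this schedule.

$415,150

Base amounts from the schedule: armed robbery $437,000; criminal trespass $5,800.
Stacking rule: use the highest base only. Highest is armed robbery at $437,000. Combined base = $437,000.
Net percentage adjustment: +10% −5% +5% −15% = −5%. $437,000 × 0.95 = $415,150.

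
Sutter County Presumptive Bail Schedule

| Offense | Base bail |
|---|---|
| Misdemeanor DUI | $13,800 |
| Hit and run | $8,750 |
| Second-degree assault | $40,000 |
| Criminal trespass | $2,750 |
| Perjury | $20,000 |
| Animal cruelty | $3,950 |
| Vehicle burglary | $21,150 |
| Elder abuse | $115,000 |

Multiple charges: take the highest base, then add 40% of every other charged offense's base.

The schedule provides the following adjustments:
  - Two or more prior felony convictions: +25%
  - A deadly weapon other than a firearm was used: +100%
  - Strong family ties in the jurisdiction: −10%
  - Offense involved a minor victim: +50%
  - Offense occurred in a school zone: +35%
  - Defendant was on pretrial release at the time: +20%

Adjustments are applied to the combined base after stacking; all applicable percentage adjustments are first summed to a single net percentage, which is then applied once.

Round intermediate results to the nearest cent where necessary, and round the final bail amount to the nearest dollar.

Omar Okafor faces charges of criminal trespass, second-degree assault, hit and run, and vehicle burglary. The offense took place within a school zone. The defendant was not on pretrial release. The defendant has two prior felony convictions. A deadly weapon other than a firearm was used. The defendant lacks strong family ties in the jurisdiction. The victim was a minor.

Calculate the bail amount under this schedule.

Base amounts from the schedule: criminal trespass $2,750; second-degree assault $40,000; hit and run $8,750; vehicle burglary $21,150.
Stacking rule: highest base plus 40% of each additional charge. Highest is second-degree assault at $40,000. Additional: $2,750 × 40% = $1,100; $8,750 × 40% = $3,500; $21,150 × 40% = $8,460. Combined base = $40,000 + $13,060 = $53,060.
Net percentage adjustment: +25% +100% +50% +35% = +210%. $53,060 × 3.1 = $164,486.

$164,486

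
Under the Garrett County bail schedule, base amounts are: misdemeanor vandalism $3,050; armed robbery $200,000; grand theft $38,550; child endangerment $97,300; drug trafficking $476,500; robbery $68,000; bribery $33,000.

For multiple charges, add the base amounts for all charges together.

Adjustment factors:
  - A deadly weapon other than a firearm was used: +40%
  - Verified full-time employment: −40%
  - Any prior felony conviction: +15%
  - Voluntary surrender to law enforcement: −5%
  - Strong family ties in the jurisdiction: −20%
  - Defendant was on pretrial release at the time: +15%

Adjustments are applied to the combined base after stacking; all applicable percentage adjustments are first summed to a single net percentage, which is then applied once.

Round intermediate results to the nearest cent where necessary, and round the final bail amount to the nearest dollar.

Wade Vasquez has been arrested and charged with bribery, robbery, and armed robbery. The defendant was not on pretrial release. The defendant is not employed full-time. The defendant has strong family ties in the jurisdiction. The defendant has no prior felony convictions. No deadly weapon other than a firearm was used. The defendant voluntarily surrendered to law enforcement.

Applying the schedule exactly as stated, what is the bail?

Base amounts from the schedule: bribery $33,000; robbery $68,000; armed robbery $200,000.
Stacking rule: sum of all bases. $33,000 + $68,000 + $200,000 = $301,000.
Net percentage adjustment: −5% −20% = −25%. $301,000 × 0.75 = $225,750.

$225,750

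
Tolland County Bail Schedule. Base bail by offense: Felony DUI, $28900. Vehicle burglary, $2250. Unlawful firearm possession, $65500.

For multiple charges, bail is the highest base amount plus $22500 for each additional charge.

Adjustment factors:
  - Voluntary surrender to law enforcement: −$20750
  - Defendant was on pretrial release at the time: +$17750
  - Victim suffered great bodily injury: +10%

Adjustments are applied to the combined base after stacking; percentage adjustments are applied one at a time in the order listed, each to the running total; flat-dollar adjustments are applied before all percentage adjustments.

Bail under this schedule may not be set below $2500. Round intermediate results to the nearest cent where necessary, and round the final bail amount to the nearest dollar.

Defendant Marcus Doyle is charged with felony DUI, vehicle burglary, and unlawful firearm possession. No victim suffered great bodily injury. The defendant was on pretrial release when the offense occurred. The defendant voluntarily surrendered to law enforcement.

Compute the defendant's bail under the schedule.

$107500

Base amounts from the schedule: felony DUI $28900; vehicle burglary $2250; unlawful firearm possession $65500.
Stacking rule: highest base plus $22500 per additional charge. Highest is unlawful firearm possession at $65500; 2 additional charges → +$45000. Combined base = $110500.
Voluntary surrender to law enforcement (−$20750 flat): $110500 − $20750 = $89750.
Defendant was on pretrial release at the time (+$17750 flat): $89750 + $17750 = $107500.
$107500 is at or above the $2500 minimum.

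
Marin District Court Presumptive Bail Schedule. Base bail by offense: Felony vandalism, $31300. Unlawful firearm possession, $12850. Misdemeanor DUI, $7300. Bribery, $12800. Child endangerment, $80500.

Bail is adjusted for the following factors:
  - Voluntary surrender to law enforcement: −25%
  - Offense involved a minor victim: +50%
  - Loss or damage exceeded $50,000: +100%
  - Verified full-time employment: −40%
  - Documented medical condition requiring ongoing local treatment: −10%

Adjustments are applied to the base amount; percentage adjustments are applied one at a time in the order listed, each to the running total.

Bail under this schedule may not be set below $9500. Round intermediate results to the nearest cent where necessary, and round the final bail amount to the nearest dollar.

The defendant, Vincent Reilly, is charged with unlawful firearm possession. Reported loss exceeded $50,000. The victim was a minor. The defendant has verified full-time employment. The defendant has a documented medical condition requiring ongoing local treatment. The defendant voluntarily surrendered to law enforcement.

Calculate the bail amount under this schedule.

$15613

Base amounts from the schedule: unlawful firearm possession $12850.
Single charge. Combined base = $12850.
Voluntary surrender to law enforcement (−25%): $12850 × 0.75 = $9637.50.
Offense involved a minor victim (+50%): $9637.50 × 1.5 = $14456.25.
Loss or damage exceeded $50,000 (+100%): $14456.25 × 2 = $28912.50.
Verified full-time employment (−40%): $28912.50 × 0.6 = $17347.50.
Documented medical condition requiring ongoing local treatment (−10%): $17347.50 × 0.9 = $15612.75.
$15612.75 is at or above the $9500 minimum.
Rounded to the nearest dollar: $15613.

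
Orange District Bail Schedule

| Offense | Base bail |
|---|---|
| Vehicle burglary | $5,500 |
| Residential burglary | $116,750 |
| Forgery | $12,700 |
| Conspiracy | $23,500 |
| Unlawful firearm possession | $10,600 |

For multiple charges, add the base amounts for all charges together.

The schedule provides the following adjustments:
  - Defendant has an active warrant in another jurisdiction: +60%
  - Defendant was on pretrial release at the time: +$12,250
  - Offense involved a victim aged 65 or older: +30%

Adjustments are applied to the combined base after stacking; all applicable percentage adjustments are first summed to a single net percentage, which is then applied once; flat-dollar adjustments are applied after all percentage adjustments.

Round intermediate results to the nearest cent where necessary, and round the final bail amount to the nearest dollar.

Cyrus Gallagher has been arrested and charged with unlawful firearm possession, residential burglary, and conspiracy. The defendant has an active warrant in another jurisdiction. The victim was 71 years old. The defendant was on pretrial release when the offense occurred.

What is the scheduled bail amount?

$298,865

Base amounts from the schedule: unlawful firearm possession $10,600; residential burglary $116,750; conspiracy $23,500.
Stacking rule: sum of all bases. $10,600 + $116,750 + $23,500 = $150,850.
Net percentage adjustment: +60% +30% = +90%. $150,850 × 1.9 = $286,615.
Defendant was on pretrial release at the time (+$12,250 flat): $286,615 + $12,250 = $298,865.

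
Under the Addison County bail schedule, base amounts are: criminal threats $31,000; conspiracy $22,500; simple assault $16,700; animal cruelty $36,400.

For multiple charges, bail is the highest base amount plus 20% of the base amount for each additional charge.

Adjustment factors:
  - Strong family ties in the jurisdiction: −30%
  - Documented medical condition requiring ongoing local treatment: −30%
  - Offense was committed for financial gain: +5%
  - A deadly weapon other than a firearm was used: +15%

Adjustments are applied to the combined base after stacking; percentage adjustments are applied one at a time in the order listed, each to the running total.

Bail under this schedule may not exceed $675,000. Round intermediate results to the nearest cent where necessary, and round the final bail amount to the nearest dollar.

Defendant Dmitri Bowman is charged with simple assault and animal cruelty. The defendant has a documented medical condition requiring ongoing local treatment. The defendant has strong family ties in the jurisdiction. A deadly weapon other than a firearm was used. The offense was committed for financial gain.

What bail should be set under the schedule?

$23,513

Base amounts from the schedule: simple assault $16,700; animal cruelty $36,400.
Stacking rule: highest base plus 20% of each additional charge. Highest is animal cruelty at $36,400. Additional: $16,700 × 20% = $3,340. Combined base = $36,400 + $3,340 = $39,740.
Strong family ties in the jurisdiction (−30%): $39,740 × 0.7 = $27,818.
Documented medical condition requiring ongoing local treatment (−30%): $27,818 × 0.7 = $19,472.60.
Offense was committed for financial gain (+5%): $19,472.60 × 1.05 = $20,446.23.
A deadly weapon other than a firearm was used (+15%): $20,446.23 × 1.15 = $23,513.16.
$23,513.16 is within the $675,000 maximum.
Rounded to the nearest dollar: $23,513.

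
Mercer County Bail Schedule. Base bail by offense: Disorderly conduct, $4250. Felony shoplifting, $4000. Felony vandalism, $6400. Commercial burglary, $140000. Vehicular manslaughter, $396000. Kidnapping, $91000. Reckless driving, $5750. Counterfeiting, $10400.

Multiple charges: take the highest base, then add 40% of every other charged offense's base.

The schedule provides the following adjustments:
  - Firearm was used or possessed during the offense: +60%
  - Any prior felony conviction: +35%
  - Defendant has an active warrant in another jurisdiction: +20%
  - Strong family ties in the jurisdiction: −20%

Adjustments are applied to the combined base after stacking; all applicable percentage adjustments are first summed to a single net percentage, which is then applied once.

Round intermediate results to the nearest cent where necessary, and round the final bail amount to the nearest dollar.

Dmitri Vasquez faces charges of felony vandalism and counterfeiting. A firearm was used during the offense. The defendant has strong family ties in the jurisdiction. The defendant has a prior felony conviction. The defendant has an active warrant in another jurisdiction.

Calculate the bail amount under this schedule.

Base amounts from the schedule: felony vandalism $6400; counterfeiting $10400.
Stacking rule: highest base plus 40% of each additional charge. Highest is counterfeiting at $10400. Additional: $6400 × 40% = $2560. Combined base = $10400 + $2560 = $12960.
Net percentage adjustment: +60% +35% +20% −20% = +95%. $12960 × 1.95 = $25272.

$25272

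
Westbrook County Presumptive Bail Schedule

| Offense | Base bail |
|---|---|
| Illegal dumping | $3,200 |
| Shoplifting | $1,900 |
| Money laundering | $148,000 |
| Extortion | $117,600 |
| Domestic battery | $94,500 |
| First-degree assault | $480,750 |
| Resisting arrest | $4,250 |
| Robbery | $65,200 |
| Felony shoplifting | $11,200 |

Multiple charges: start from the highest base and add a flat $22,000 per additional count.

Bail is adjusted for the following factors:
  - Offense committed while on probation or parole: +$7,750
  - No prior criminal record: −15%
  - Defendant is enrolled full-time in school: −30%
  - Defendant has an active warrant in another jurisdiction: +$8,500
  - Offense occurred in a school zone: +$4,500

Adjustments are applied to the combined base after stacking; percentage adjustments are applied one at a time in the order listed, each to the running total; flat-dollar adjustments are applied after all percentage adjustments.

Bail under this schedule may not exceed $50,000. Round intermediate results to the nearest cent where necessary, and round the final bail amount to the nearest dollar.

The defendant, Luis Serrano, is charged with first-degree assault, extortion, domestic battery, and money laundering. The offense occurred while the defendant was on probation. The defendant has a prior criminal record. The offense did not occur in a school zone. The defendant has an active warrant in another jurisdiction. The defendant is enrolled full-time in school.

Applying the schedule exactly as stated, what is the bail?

$50,000

Base amounts from the schedule: first-degree assault $480,750; extortion $117,600; domestic battery $94,500; money laundering $148,000.
Stacking rule: highest base plus $22,000 per additional charge. Highest is first-degree assault at $480,750; 3 additional charges → +$66,000. Combined base = $546,750.
Defendant is enrolled full-time in school (−30%): $546,750 × 0.7 = $382,725.
Offense committed while on probation or parole (+$7,750 flat): $382,725 + $7,750 = $390,475.
Defendant has an active warrant in another jurisdiction (+$8,500 flat): $390,475 + $8,500 = $398,975.
Result $398,975 exceeds the maximum of $50,000; bail is capped at $50,000.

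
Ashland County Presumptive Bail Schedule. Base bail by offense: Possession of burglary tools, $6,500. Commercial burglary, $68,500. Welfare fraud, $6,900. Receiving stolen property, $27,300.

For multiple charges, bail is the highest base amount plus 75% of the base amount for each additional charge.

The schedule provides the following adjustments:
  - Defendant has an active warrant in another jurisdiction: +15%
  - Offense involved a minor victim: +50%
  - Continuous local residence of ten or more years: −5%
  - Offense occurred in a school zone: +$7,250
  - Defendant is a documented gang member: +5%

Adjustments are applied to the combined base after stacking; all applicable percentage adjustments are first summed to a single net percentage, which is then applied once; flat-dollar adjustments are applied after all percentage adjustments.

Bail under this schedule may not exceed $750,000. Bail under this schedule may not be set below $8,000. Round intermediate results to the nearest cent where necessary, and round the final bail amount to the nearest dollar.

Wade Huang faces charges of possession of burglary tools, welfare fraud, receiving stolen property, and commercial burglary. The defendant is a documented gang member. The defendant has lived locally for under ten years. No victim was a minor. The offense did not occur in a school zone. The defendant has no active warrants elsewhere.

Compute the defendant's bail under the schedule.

$103,976

Base amounts from the schedule: possession of burglary tools $6,500; welfare fraud $6,900; receiving stolen property $27,300; commercial burglary $68,500.
Stacking rule: highest base plus 75% of each additional charge. Highest is commercial burglary at $68,500. Additional: $6,500 × 75% = $4,875; $6,900 × 75% = $5,175; $27,300 × 75% = $20,475. Combined base = $68,500 + $30,525 = $99,025.
Defendant is a documented gang member (+5%): $99,025 × 1.05 = $103,976.25.
$103,976.25 is within the $750,000 maximum.
$103,976.25 is at or above the $8,000 minimum.
Rounded to the nearest dollar: $103,976.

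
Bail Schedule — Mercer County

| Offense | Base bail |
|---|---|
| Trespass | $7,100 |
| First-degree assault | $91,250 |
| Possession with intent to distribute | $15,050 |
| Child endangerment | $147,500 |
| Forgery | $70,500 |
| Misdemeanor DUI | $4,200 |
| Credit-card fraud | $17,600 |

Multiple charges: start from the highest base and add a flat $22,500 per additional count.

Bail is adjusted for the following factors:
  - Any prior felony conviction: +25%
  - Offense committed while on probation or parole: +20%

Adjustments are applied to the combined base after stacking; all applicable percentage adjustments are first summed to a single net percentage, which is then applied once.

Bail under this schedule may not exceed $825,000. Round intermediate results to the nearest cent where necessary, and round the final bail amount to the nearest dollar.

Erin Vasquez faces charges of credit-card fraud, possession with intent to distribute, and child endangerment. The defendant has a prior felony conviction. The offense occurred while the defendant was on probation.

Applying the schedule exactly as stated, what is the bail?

Base amounts from the schedule: credit-card fraud $17,600; possession with intent to distribute $15,050; child endangerment $147,500.
Stacking rule: highest base plus $22,500 per additional charge. Highest is child endangerment at $147,500; 2 additional charges → +$45,000. Combined base = $192,500.
Net percentage adjustment: +25% +20% = +45%. $192,500 × 1.45 = $279,125.
$279,125 is within the $825,000 maximum.

$279,125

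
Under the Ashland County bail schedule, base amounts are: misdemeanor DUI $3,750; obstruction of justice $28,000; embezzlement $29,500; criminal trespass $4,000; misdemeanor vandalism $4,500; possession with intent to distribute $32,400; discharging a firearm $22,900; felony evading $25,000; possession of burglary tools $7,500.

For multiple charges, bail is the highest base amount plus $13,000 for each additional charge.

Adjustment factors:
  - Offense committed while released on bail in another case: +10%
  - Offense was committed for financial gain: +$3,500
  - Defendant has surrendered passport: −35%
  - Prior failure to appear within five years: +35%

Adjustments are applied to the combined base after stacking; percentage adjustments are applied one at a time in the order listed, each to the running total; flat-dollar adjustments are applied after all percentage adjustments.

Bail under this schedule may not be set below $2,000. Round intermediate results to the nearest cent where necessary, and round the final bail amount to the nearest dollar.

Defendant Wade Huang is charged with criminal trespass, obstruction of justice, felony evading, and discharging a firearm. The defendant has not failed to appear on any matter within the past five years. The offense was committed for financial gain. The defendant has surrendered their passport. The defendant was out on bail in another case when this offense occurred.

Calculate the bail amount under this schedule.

$51,405

Base amounts from the schedule: criminal trespass $4,000; obstruction of justice $28,000; felony evading $25,000; discharging a firearm $22,900.
Stacking rule: highest base plus $13,000 per additional charge. Highest is obstruction of justice at $28,000; 3 additional charges → +$39,000. Combined base = $67,000.
Offense committed while released on bail in another case (+10%): $67,000 × 1.1 = $73,700.
Defendant has surrendered passport (−35%): $73,700 × 0.65 = $47,905.
Offense was committed for financial gain (+$3,500 flat): $47,905 + $3,500 = $51,405.
$51,405 is at or above the $2,000 minimum.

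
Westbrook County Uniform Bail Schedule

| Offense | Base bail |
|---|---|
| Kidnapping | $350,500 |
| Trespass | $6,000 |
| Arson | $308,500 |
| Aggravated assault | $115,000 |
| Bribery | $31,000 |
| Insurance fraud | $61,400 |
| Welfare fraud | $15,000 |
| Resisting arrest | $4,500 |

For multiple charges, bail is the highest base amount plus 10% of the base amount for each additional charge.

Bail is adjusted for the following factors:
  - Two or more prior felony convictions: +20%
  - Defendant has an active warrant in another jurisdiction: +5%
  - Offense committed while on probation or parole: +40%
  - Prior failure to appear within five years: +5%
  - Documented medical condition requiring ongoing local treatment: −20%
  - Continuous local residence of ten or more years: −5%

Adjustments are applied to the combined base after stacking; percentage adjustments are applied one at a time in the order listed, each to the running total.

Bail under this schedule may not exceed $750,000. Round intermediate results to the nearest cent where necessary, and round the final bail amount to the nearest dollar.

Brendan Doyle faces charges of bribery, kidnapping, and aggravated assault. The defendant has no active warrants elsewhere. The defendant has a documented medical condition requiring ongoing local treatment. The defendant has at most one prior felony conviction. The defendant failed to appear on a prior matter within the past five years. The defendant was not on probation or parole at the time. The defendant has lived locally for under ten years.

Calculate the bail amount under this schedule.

$306,684

Base amounts from the schedule: bribery $31,000; kidnapping $350,500; aggravated assault $115,000.
Stacking rule: highest base plus 10% of each additional charge. Highest is kidnapping at $350,500. Additional: $31,000 × 10% = $3,100; $115,000 × 10% = $11,500. Combined base = $350,500 + $14,600 = $365,100.
Prior failure to appear within five years (+5%): $365,100 × 1.05 = $383,355.
Documented medical condition requiring ongoing local treatment (−20%): $383,355 × 0.8 = $306,684.
$306,684 is within the $750,000 maximum.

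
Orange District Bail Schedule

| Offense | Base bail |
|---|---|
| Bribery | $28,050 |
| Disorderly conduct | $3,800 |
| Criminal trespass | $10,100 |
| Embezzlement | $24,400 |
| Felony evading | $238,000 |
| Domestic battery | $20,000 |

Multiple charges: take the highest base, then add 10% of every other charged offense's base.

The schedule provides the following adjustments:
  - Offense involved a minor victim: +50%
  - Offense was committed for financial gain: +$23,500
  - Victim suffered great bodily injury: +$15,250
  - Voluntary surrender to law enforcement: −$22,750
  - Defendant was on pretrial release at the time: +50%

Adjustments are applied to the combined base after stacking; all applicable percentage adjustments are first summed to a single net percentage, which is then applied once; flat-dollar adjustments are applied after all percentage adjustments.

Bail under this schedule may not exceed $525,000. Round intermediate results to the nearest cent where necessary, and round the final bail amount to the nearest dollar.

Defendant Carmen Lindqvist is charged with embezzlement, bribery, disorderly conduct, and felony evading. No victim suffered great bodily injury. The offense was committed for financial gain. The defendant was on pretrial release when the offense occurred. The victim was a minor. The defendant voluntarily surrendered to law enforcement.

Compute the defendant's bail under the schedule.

Base amounts from the schedule: embezzlement $24,400; bribery $28,050; disorderly conduct $3,800; felony evading $238,000.
Stacking rule: highest base plus 10% of each additional charge. Highest is felony evading at $238,000. Additional: $24,400 × 10% = $2,440; $28,050 × 10% = $2,805; $3,800 × 10% = $380. Combined base = $238,000 + $5,625 = $243,625.
Net percentage adjustment: +50% +50% = +100%. $243,625 × 2 = $487,250.
Offense was committed for financial gain (+$23,500 flat): $487,250 + $23,500 = $510,750.
Voluntary surrender to law enforcement (−$22,750 flat): $510,750 − $22,750 = $488,000.
$488,000 is within the $525,000 maximum.

$488,000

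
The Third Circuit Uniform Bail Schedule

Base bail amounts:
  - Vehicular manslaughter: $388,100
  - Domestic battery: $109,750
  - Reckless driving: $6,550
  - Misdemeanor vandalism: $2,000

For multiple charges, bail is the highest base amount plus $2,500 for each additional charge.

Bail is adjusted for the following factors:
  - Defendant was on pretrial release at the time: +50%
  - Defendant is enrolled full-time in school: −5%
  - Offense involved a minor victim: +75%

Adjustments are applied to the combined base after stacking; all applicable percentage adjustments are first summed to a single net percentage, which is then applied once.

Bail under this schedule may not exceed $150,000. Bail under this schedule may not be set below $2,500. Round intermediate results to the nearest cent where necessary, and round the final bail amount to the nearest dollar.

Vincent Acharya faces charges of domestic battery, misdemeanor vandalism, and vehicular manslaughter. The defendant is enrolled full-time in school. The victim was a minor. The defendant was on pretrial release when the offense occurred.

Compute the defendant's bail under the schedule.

Base amounts from the schedule: domestic battery $109,750; misdemeanor vandalism $2,000; vehicular manslaughter $388,100.
Stacking rule: highest base plus $2,500 per additional charge. Highest is vehicular manslaughter at $388,100; 2 additional charges → +$5,000. Combined base = $393,100.
Net percentage adjustment: +50% −5% +75% = +120%. $393,100 × 2.2 = $864,820.
Result $864,820 exceeds the maximum of $150,000; bail is capped at $150,000.
$150,000 is at or above the $2,500 minimum.

$150,000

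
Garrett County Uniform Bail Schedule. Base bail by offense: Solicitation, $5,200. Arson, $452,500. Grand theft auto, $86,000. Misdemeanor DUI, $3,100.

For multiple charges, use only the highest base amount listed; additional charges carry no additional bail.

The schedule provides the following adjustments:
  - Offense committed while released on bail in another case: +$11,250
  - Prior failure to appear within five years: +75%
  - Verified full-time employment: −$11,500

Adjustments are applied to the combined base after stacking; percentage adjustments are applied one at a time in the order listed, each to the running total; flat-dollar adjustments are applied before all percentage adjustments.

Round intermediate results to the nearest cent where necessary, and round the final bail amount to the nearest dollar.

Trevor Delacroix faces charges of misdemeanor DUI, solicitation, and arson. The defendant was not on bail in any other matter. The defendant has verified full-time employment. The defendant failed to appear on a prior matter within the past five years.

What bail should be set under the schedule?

Base amounts from the schedule: misdemeanor DUI $3,100; solicitation $5,200; arson $452,500.
Stacking rule: use the highest base only. Highest is arson at $452,500. Combined base = $452,500.
Verified full-time employment (−$11,500 flat): $452,500 − $11,500 = $441,000.
Prior failure to appear within five years (+75%): $441,000 × 1.75 = $771,750.

$771,750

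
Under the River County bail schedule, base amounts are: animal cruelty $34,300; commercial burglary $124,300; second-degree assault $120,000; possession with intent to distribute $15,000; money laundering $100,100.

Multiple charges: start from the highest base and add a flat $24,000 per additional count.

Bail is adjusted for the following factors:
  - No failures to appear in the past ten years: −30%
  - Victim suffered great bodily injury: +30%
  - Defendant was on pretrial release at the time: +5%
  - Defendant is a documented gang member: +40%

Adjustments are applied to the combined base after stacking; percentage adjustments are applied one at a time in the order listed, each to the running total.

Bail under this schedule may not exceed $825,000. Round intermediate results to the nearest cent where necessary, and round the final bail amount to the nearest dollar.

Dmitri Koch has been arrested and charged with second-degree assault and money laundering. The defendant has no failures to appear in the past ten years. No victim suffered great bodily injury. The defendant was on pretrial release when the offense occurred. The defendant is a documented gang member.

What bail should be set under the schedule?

$148,176

Base amounts from the schedule: second-degree assault $120,000; money laundering $100,100.
Stacking rule: highest base plus $24,000 per additional charge. Highest is second-degree assault at $120,000; 1 additional charge → +$24,000. Combined base = $144,000.
No failures to appear in the past ten years (−30%): $144,000 × 0.7 = $100,800.
Defendant was on pretrial release at the time (+5%): $100,800 × 1.05 = $105,840.
Defendant is a documented gang member (+40%): $105,840 × 1.4 = $148,176.
$148,176 is within the $825,000 maximum.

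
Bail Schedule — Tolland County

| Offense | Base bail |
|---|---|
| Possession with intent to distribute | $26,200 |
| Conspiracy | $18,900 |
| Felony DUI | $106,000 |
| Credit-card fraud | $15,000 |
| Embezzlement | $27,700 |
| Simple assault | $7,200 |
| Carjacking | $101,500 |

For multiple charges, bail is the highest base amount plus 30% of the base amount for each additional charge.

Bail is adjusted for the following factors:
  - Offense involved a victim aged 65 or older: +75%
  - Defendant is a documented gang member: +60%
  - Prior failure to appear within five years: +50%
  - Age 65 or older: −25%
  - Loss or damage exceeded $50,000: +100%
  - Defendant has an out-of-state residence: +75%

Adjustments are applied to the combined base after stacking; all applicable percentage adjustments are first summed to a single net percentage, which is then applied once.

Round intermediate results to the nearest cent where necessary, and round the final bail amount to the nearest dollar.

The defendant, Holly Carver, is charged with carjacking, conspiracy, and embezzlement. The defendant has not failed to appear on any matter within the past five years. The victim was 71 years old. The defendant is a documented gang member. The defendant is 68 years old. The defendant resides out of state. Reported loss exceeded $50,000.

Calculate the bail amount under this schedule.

Base amounts from the schedule: carjacking $101,500; conspiracy $18,900; embezzlement $27,700.
Stacking rule: highest base plus 30% of each additional charge. Highest is carjacking at $101,500. Additional: $18,900 × 30% = $5,670; $27,700 × 30% = $8,310. Combined base = $101,500 + $13,980 = $115,480.
Net percentage adjustment: +75% +60% −25% +100% +75% = +285%. $115,480 × 3.85 = $444,598.

$444,598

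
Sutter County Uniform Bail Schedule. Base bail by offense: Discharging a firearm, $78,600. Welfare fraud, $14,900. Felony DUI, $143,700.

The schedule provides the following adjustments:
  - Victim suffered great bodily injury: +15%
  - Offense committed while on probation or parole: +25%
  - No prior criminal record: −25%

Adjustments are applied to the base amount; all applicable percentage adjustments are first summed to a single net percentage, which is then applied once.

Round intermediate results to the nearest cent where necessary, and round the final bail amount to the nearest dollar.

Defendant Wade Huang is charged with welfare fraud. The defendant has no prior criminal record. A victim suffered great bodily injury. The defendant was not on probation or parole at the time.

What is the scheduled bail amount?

$13,410

Base amounts from the schedule: welfare fraud $14,900.
Single charge. Combined base = $14,900.
Net percentage adjustment: +15% −25% = −10%. $14,900 × 0.9 = $13,410.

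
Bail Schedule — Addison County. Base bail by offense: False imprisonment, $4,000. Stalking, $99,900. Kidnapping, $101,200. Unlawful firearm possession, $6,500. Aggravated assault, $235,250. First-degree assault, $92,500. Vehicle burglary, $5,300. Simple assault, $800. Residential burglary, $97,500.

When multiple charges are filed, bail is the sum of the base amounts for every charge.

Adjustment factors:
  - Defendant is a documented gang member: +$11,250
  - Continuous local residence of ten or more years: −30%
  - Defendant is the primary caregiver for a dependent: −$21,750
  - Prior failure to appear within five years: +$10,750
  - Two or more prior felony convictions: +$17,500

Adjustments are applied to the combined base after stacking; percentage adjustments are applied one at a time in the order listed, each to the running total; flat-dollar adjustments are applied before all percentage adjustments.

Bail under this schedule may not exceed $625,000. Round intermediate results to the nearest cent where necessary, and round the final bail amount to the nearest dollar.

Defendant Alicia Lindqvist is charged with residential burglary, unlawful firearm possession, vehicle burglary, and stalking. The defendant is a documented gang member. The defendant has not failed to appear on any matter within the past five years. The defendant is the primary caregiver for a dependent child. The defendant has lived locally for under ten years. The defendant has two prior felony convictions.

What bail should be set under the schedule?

Base amounts from the schedule: residential burglary $97,500; unlawful firearm possession $6,500; vehicle burglary $5,300; stalking $99,900.
Stacking rule: sum of all bases. $97,500 + $6,500 + $5,300 + $99,900 = $209,200.
Defendant is a documented gang member (+$11,250 flat): $209,200 + $11,250 = $220,450.
Defendant is the primary caregiver for a dependent (−$21,750 flat): $220,450 − $21,750 = $198,700.
Two or more prior felony convictions (+$17,500 flat): $198,700 + $17,500 = $216,200.
$216,200 is within the $625,000 maximum.

$216,200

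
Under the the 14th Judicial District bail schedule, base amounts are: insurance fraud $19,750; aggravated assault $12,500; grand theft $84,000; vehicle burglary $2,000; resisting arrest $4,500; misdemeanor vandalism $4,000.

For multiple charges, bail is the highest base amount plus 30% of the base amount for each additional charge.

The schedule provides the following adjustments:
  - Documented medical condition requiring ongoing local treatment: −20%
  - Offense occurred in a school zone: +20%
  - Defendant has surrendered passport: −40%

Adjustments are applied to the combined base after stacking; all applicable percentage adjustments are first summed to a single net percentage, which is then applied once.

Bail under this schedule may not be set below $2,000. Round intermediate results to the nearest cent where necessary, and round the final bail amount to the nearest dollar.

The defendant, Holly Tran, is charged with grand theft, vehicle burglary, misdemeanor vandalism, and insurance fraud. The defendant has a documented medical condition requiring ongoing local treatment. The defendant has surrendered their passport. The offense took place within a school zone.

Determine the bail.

Base amounts from the schedule: grand theft $84,000; vehicle burglary $2,000; misdemeanor vandalism $4,000; insurance fraud $19,750.
Stacking rule: highest base plus 30% of each additional charge. Highest is grand theft at $84,000. Additional: $2,000 × 30% = $600; $4,000 × 30% = $1,200; $19,750 × 30% = $5,925. Combined base = $84,000 + $7,725 = $91,725.
Net percentage adjustment: −20% +20% −40% = −40%. $91,725 × 0.6 = $55,035.
$55,035 is at or above the $2,000 minimum.

$55,035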